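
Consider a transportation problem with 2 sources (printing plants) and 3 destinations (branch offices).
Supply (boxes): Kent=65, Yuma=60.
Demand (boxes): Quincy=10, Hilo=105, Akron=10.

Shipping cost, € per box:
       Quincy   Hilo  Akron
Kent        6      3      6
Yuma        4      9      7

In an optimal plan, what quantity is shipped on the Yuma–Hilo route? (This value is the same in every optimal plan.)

Optimal shipments:
  Kent to Hilo: 65 × €3 = €195
  Yuma to Quincy: 10 × €4 = €40
  Yuma to Hilo: 40 × €9 = €360
  Yuma to Akron: 10 × €7 = €70
Total cost = €665.
So Yuma→Hilo carries 40 boxes.

40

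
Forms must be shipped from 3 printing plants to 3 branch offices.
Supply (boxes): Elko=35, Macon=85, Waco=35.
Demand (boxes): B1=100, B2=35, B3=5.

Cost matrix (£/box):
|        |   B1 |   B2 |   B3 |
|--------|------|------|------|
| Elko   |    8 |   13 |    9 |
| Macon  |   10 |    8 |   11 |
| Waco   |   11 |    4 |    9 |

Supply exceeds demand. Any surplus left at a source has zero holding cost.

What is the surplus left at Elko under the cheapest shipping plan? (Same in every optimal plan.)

An optimal plan:
  Elko→B1: 30 × £8 = £240
  Elko→B3: 5 × £9 = £45
  Macon→B1: 70 × £10 = £700
  Waco→B2: 35 × £4 = £140
Total cost = £1125.
Elko ships 35 of its 35, leaving 0.

0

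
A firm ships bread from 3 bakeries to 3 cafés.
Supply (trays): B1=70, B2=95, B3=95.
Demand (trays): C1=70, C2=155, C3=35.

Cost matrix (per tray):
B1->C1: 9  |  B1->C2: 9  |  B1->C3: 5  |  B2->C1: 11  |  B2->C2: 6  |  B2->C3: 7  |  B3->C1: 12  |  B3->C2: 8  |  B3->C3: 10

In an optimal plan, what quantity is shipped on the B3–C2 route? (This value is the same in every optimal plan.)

The minimum-cost plan:
  B1→C1: 35 trays
  B1→C3: 35 trays
  B2→C2: 95 trays
  B3→C1: 35 trays
  B3→C2: 60 trays
Total cost = 1960.
So B3→C2 carries 60 trays.

60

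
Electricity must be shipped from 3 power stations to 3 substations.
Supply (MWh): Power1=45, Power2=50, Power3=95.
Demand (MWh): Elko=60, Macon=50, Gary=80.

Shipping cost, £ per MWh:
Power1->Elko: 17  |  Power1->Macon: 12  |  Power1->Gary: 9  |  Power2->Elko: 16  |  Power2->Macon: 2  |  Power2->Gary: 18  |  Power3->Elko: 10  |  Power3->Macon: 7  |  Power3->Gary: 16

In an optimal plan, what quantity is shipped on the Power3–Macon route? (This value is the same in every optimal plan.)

0

Solving gives:
  Power1->Gary: 45 × £9 = £405
  Power2->Macon: 50 × £2 = £100
  Power3->Elko: 60 × £10 = £600
  Power3->Gary: 35 × £16 = £560
Total cost = £1665.
The route Power3→Macon is not used.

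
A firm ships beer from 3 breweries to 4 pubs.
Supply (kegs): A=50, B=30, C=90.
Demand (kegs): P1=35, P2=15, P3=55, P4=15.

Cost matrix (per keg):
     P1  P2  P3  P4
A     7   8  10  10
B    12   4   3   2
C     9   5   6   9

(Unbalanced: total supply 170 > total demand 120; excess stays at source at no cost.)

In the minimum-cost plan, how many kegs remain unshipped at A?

An optimal plan:
  A–P1: 35 × 7 = 245
  B–P3: 15 × 3 = 45
  B–P4: 15 × 2 = 30
  C–P2: 15 × 5 = 75
  C–P3: 40 × 6 = 240
Total cost = 635.
A ships 35 of its 50, leaving 15.

15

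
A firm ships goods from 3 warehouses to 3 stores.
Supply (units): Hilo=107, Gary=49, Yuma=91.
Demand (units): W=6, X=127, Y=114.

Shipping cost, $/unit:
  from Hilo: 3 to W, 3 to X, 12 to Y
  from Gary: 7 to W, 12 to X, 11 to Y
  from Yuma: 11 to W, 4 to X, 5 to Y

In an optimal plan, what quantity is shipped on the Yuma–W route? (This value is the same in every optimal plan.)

Solving gives:
  Hilo to X: 107 × $3 = $321
  Gary to W: 6 × $7 = $42
  Gary to Y: 43 × $11 = $473
  Yuma to X: 20 × $4 = $80
  Yuma to Y: 71 × $5 = $355
Total cost = $1271.
The route Yuma→W is not used.

0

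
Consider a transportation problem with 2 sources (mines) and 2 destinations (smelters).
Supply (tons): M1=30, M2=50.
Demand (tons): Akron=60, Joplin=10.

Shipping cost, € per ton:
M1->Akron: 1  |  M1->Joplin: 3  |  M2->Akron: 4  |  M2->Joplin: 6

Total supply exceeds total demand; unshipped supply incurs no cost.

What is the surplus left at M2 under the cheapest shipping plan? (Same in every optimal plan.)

10

An optimal plan:
  M1→Akron: 20 × €1 = €20
  M1→Joplin: 10 × €3 = €30
  M2→Akron: 40 × €4 = €160
Total cost = €210.
M2 ships 40 of its 50, leaving 10.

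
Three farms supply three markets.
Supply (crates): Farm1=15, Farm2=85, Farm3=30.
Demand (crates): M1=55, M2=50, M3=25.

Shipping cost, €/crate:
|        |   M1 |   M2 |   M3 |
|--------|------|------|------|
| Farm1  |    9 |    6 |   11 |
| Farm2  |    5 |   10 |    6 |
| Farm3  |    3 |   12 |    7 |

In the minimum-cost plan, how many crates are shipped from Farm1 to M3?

0

Solving gives:
  Farm1–M2: 15 × €6 = €90
  Farm2–M1: 25 × €5 = €125
  Farm2–M2: 35 × €10 = €350
  Farm2–M3: 25 × €6 = €150
  Farm3–M1: 30 × €3 = €90
Total cost = €805.
The route Farm1→M3 is not used.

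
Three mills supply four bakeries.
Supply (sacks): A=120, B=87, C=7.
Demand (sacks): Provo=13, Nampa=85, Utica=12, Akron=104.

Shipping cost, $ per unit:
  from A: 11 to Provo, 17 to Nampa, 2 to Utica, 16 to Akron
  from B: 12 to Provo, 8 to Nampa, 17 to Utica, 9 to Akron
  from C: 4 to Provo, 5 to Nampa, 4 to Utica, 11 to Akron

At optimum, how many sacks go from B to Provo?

0

Optimal shipments:
  A->Provo: 13 × $11 = $143
  A->Utica: 12 × $2 = $24
  A->Akron: 95 × $16 = $1520
  B->Nampa: 78 × $8 = $624
  B->Akron: 9 × $9 = $81
  C->Nampa: 7 × $5 = $35
Total cost = $2427.
The route B→Provo is not used.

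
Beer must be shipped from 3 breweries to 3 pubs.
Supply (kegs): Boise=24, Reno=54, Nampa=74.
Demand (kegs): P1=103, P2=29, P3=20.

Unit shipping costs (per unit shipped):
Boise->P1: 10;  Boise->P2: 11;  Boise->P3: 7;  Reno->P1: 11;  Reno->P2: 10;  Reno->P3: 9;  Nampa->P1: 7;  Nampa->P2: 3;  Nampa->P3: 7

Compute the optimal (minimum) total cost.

An optimal shipping plan:
  Boise–P1: 4 × 10 = 40
  Boise–P3: 20 × 7 = 140
  Reno–P1: 54 × 11 = 594
  Nampa–P1: 45 × 7 = 315
  Nampa–P2: 29 × 3 = 87
Total = 40 + 140 + 594 + 315 + 87 = 1176.
(Supply check: Boise ships 24; Reno ships 54; Nampa ships 74.)

1176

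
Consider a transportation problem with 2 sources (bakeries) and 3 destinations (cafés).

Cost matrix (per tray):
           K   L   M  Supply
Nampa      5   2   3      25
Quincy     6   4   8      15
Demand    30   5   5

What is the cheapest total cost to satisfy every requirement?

190

Optimal allocation:
  Nampa to K: 15 × 5 = 75
  Nampa to L: 5 × 2 = 10
  Nampa to M: 5 × 3 = 15
  Quincy to K: 15 × 6 = 90
Total = 75 + 10 + 15 + 90 = 190.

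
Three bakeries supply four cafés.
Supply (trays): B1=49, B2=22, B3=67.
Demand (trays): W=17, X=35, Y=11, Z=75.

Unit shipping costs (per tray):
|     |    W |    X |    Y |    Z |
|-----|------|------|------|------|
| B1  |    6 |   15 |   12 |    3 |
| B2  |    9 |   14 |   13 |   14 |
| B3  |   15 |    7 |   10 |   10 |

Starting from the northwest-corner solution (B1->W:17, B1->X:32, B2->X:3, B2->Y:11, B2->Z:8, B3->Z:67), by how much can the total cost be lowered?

619

Current plan cost = 17·6 + 32·15 + 3·14 + 11·13 + 8·14 + 67·10 = 1549.
Optimal plan:
  B1→Z: 49 × 3 = 147
  B2→W: 17 × 9 = 153
  B2→Y: 5 × 13 = 65
  B3→X: 35 × 7 = 245
  B3→Y: 6 × 10 = 60
  B3→Z: 26 × 10 = 260
Optimal cost = 930.
Saving = 1549 − 930 = 619.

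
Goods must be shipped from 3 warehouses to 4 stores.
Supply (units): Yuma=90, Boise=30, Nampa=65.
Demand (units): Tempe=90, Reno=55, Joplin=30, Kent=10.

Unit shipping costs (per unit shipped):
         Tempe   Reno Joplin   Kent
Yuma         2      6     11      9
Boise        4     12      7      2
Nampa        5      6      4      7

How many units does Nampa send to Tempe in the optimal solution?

0

The minimum-cost plan:
  Yuma->Tempe: 70 × 2 = 140
  Yuma->Reno: 20 × 6 = 120
  Boise->Tempe: 20 × 4 = 80
  Boise->Kent: 10 × 2 = 20
  Nampa->Reno: 35 × 6 = 210
  Nampa->Joplin: 30 × 4 = 120
Total cost = 690.
The route Nampa→Tempe is not used.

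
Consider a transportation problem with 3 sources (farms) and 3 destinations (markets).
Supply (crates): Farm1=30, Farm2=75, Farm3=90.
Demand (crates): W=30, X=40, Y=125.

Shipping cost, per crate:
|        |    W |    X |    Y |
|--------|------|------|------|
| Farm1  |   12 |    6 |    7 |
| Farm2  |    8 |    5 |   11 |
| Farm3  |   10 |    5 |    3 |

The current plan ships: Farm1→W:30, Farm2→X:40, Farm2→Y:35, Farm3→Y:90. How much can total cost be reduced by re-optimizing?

Current plan cost = 30·12 + 40·5 + 35·11 + 90·3 = 1215.
Optimal plan:
  Farm1 to Y: 30 × 7 = 210
  Farm2 to W: 30 × 8 = 240
  Farm2 to X: 40 × 5 = 200
  Farm2 to Y: 5 × 11 = 55
  Farm3 to Y: 90 × 3 = 270
Optimal cost = 975.
Saving = 1215 − 975 = 240.

240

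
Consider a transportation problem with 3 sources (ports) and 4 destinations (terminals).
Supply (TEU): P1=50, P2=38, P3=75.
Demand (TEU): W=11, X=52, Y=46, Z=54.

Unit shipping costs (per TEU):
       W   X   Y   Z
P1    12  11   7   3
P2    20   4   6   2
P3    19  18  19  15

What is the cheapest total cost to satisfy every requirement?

An optimal shipping plan:
  P1–Z: 50 × 3 = 150
  P2–X: 38 × 4 = 152
  P3–W: 11 × 19 = 209
  P3–X: 14 × 18 = 252
  P3–Y: 46 × 19 = 874
  P3–Z: 4 × 15 = 60
Total = 150 + 152 + 209 + 252 + 874 + 60 = 1697.

1697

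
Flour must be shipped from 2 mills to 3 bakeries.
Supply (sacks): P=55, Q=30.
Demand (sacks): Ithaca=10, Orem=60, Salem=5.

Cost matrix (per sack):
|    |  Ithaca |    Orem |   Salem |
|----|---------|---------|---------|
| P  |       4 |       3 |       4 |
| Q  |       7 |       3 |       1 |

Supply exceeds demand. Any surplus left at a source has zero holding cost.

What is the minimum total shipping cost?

Optimal allocation:
  P→Ithaca: 10 sacks
  P→Orem: 35 sacks
  Q→Orem: 25 sacks
  Q→Salem: 5 sacks
Total cost = 225.

225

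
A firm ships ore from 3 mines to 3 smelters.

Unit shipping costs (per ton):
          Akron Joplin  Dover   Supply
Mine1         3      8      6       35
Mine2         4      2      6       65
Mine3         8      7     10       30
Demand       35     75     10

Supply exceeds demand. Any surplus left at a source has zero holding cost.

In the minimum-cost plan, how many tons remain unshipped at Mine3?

10

An optimal plan:
  Mine1–Akron: 35 × 3 = 105
  Mine2–Joplin: 65 × 2 = 130
  Mine3–Joplin: 10 × 7 = 70
  Mine3–Dover: 10 × 10 = 100
Total cost = 405.
Mine3 ships 20 of its 30, leaving 10.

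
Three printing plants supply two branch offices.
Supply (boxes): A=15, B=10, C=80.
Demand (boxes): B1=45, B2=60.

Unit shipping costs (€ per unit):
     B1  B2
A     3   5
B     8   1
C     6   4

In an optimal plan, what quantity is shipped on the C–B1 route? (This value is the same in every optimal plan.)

30

Optimal shipments:
  A–B1: 15 × €3 = €45
  B–B2: 10 × €1 = €10
  C–B1: 30 × €6 = €180
  C–B2: 50 × €4 = €200
Total cost = €435.
So C→B1 carries 30 boxes.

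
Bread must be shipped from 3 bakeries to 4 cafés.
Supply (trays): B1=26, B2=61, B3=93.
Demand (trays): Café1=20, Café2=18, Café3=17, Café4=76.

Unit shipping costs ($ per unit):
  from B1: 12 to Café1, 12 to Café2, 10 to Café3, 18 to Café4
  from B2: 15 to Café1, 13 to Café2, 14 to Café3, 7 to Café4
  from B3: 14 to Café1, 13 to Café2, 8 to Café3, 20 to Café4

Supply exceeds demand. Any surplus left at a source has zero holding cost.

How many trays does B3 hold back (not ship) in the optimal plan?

49

An optimal plan:
  B1→Café1: 20 × $12 = $240
  B1→Café4: 6 × $18 = $108
  B2→Café4: 61 × $7 = $427
  B3→Café2: 18 × $13 = $234
  B3→Café3: 17 × $8 = $136
  B3→Café4: 9 × $20 = $180
Total cost = $1325.
B3 ships 44 of its 93, leaving 49.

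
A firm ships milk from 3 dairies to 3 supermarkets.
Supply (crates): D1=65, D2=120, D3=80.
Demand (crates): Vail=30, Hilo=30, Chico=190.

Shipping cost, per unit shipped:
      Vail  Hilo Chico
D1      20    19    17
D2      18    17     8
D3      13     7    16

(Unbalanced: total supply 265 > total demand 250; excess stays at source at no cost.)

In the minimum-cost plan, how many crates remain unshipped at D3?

Minimum-cost shipments:
  D1→Chico: 50 × 17 = 850
  D2→Chico: 120 × 8 = 960
  D3→Vail: 30 × 13 = 390
  D3→Hilo: 30 × 7 = 210
  D3→Chico: 20 × 16 = 320
Total cost = 2730.
D3 ships 80 of its 80, leaving 0.

0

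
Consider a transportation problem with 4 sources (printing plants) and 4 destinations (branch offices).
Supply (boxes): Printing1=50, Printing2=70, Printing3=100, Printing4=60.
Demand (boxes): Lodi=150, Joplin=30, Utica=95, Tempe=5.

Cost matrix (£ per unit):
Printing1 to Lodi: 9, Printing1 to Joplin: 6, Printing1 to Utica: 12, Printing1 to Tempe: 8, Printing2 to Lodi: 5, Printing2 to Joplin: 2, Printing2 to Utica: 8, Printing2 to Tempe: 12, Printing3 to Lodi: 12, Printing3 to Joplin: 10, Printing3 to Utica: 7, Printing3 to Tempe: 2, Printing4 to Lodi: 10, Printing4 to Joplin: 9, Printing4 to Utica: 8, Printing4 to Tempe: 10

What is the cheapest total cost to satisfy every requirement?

An optimal shipping plan:
  Printing1 to Lodi: 50 × £9 = £450
  Printing2 to Lodi: 40 × £5 = £200
  Printing2 to Joplin: 30 × £2 = £60
  Printing3 to Utica: 95 × £7 = £665
  Printing3 to Tempe: 5 × £2 = £10
  Printing4 to Lodi: 60 × £10 = £600
Total = 450 + 200 + 60 + 665 + 10 + 600 = £1985.

1985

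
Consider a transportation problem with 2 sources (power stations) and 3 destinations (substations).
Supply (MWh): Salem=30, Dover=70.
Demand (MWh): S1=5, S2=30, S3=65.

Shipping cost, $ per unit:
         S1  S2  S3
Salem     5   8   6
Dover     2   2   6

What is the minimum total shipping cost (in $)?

Optimal allocation:
  Salem->S3: 30 MWh
  Dover->S1: 5 MWh
  Dover->S2: 30 MWh
  Dover->S3: 35 MWh
Total cost = $460.

460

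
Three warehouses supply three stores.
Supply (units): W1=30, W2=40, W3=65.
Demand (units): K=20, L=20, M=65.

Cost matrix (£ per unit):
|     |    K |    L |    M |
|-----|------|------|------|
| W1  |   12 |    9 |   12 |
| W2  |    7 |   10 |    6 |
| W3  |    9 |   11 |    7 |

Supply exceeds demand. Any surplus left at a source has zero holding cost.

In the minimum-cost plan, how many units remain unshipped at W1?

Minimum-cost shipments:
  W1->L: 20 × £9 = £180
  W2->K: 20 × £7 = £140
  W2->M: 20 × £6 = £120
  W3->M: 45 × £7 = £315
Total cost = £755.
W1 ships 20 of its 30, leaving 10.

10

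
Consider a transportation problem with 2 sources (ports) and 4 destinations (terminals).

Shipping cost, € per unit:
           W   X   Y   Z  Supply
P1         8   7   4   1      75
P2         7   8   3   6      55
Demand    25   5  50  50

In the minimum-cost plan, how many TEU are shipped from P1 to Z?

The minimum-cost plan:
  P1–W: 20 × €8 = €160
  P1–X: 5 × €7 = €35
  P1–Z: 50 × €1 = €50
  P2–W: 5 × €7 = €35
  P2–Y: 50 × €3 = €150
Total cost = €430.
So P1→Z carries 50 TEU.

50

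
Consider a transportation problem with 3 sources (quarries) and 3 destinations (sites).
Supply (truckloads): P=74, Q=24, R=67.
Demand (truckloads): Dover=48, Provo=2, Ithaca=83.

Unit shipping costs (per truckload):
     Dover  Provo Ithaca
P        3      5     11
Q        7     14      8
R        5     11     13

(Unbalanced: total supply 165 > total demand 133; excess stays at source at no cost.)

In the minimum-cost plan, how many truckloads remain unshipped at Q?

An optimal plan:
  P→Dover: 13 × 3 = 39
  P→Provo: 2 × 5 = 10
  P→Ithaca: 59 × 11 = 649
  Q→Ithaca: 24 × 8 = 192
  R→Dover: 35 × 5 = 175
Total cost = 1065.
Q ships 24 of its 24, leaving 0.

0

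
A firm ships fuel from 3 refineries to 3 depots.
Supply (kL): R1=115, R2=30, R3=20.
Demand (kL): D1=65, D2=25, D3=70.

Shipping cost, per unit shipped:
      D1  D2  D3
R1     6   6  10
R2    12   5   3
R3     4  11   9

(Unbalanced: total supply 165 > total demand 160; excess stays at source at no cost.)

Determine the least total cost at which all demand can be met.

An optimal shipping plan:
  R1→D1: 45 × 6 = 270
  R1→D2: 25 × 6 = 150
  R1→D3: 40 × 10 = 400
  R2→D3: 30 × 3 = 90
  R3→D1: 20 × 4 = 80
Total = 270 + 150 + 400 + 90 + 80 = 990.

990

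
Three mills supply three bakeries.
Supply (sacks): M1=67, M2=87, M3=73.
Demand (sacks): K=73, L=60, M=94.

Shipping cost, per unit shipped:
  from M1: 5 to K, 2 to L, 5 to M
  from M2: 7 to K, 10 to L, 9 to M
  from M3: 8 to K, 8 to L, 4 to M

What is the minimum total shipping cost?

1084

One minimum-cost allocation:
  M1–L: 60 × 2 = 120
  M1–M: 7 × 5 = 35
  M2–K: 73 × 7 = 511
  M2–M: 14 × 9 = 126
  M3–M: 73 × 4 = 292
Total = 120 + 35 + 511 + 126 + 292 = 1084.
(Supply check: M1 ships 67; M2 ships 87; M3 ships 73.)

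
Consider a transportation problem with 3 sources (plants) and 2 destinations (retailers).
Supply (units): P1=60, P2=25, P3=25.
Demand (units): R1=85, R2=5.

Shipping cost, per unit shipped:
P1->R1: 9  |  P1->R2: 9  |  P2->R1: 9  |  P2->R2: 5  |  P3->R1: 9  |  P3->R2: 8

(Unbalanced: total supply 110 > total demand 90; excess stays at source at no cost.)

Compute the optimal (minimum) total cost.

790

Optimal allocation:
  P1–R1: 40 × 9 = 360
  P2–R1: 20 × 9 = 180
  P2–R2: 5 × 5 = 25
  P3–R1: 25 × 9 = 225
Total = 360 + 180 + 25 + 225 = 790.
(Supply check: P1 ships 40; P2 ships 25; P3 ships 25.)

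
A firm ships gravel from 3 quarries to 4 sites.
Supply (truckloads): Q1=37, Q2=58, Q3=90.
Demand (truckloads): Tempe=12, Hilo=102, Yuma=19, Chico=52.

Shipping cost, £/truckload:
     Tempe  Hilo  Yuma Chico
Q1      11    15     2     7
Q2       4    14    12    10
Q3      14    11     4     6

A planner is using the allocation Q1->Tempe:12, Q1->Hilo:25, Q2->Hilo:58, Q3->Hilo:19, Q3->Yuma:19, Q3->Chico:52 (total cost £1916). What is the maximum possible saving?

Current plan cost = 12·11 + 25·15 + 58·14 + 19·11 + 19·4 + 52·6 = £1916.
Optimal plan:
  Q1 to Yuma: 19 truckloads
  Q1 to Chico: 18 truckloads
  Q2 to Tempe: 12 truckloads
  Q2 to Hilo: 46 truckloads
  Q3 to Hilo: 56 truckloads
  Q3 to Chico: 34 truckloads
Optimal cost = £1676.
Saving = 1916 − 1676 = £240.

240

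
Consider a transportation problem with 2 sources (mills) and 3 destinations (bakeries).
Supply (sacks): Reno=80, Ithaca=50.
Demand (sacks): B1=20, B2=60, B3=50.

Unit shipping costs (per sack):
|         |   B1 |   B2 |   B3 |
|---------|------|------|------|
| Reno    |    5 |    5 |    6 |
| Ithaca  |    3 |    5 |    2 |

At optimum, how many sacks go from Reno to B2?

Optimal shipments:
  Reno to B1: 20 × 5 = 100
  Reno to B2: 60 × 5 = 300
  Ithaca to B3: 50 × 2 = 100
Total cost = 500.
So Reno→B2 carries 60 sacks.

60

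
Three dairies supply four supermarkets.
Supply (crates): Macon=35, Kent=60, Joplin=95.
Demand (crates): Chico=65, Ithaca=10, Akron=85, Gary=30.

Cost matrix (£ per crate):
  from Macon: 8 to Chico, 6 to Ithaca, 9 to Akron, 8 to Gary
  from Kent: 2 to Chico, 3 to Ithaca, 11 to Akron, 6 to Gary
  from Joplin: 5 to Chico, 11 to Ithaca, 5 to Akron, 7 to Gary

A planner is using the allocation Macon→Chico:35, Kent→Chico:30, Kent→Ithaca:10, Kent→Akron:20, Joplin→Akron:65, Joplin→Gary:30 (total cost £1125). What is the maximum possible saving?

Current plan cost = 35·8 + 30·2 + 10·3 + 20·11 + 65·5 + 30·7 = £1125.
Optimal plan:
  Macon to Ithaca: 10 crates
  Macon to Gary: 25 crates
  Kent to Chico: 60 crates
  Joplin to Chico: 5 crates
  Joplin to Akron: 85 crates
  Joplin to Gary: 5 crates
Optimal cost = £865.
Saving = 1125 − 865 = £260.

260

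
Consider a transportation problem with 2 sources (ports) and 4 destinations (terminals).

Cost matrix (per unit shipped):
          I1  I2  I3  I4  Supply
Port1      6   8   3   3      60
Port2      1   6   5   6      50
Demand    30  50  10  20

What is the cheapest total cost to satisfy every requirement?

One minimum-cost allocation:
  Port1 to I2: 30 × 8 = 240
  Port1 to I3: 10 × 3 = 30
  Port1 to I4: 20 × 3 = 60
  Port2 to I1: 30 × 1 = 30
  Port2 to I2: 20 × 6 = 120
Total = 240 + 30 + 60 + 30 + 120 = 480.

480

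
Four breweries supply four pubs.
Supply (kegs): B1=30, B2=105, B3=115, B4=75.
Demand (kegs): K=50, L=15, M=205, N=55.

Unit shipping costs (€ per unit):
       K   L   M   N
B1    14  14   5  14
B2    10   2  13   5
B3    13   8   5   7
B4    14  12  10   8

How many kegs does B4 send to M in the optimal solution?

Optimal shipments:
  B1→M: 30 × €5 = €150
  B2→K: 50 × €10 = €500
  B2→L: 15 × €2 = €30
  B2→N: 40 × €5 = €200
  B3→M: 115 × €5 = €575
  B4→M: 60 × €10 = €600
  B4→N: 15 × €8 = €120
Total cost = €2175.
So B4→M carries 60 kegs.

60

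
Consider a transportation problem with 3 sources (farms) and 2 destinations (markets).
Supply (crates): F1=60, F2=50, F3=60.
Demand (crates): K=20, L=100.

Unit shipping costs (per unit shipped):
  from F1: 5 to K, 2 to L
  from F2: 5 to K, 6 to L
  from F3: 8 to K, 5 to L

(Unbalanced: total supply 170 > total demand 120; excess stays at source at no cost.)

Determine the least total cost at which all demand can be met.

420

Optimal allocation:
  F1→L: 60 × 2 = 120
  F2→K: 20 × 5 = 100
  F3→L: 40 × 5 = 200
Total = 120 + 100 + 200 = 420.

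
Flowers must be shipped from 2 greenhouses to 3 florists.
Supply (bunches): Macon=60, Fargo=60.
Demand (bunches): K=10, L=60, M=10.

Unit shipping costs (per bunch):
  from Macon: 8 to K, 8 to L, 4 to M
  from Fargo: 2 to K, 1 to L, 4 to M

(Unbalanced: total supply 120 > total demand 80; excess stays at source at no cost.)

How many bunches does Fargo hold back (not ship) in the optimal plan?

0

An optimal plan:
  Macon–K: 10 × 8 = 80
  Macon–M: 10 × 4 = 40
  Fargo–L: 60 × 1 = 60
Total cost = 180.
Fargo ships 60 of its 60, leaving 0.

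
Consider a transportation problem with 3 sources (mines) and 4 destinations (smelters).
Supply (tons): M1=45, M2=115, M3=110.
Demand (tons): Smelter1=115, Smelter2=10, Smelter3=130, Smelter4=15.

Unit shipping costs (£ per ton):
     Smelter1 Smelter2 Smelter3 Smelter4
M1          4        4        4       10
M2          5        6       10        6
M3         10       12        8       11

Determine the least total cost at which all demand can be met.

1650

A cheapest plan:
  M1→Smelter1: 15 × £4 = £60
  M1→Smelter2: 10 × £4 = £40
  M1→Smelter3: 20 × £4 = £80
  M2→Smelter1: 100 × £5 = £500
  M2→Smelter4: 15 × £6 = £90
  M3→Smelter3: 110 × £8 = £880
Total = 60 + 40 + 80 + 500 + 90 + 880 = £1650.
(Supply check: M1 ships 45; M2 ships 115; M3 ships 110.)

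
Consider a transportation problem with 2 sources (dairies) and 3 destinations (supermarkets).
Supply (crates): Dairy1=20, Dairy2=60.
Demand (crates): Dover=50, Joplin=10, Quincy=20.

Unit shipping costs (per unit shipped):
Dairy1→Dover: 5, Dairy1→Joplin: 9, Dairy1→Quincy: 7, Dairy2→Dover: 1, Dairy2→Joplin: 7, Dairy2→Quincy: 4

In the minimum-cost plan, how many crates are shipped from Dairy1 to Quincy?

10

The minimum-cost plan:
  Dairy1→Joplin: 10 crates
  Dairy1→Quincy: 10 crates
  Dairy2→Dover: 50 crates
  Dairy2→Quincy: 10 crates
Total cost = 250.
So Dairy1→Quincy carries 10 crates.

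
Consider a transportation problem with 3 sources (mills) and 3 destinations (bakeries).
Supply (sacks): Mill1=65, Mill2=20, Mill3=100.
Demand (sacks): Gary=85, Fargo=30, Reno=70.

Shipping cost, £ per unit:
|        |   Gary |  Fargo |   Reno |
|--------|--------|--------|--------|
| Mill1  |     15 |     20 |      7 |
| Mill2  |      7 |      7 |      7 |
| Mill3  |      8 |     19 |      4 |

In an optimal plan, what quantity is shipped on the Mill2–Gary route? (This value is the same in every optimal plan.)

0

Optimal shipments:
  Mill1 to Fargo: 10 × £20 = £200
  Mill1 to Reno: 55 × £7 = £385
  Mill2 to Fargo: 20 × £7 = £140
  Mill3 to Gary: 85 × £8 = £680
  Mill3 to Reno: 15 × £4 = £60
Total cost = £1465.
The route Mill2→Gary is not used.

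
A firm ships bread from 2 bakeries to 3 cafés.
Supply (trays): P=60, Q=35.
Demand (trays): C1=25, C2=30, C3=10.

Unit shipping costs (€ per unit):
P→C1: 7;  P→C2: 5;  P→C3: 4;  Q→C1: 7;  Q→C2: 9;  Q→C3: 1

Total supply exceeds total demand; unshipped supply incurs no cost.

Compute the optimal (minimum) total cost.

Optimal allocation:
  P–C1: 25 × €7 = €175
  P–C2: 30 × €5 = €150
  Q–C3: 10 × €1 = €10
Total = 175 + 150 + 10 = €335.
(Supply check: P ships 55; Q ships 10.)

335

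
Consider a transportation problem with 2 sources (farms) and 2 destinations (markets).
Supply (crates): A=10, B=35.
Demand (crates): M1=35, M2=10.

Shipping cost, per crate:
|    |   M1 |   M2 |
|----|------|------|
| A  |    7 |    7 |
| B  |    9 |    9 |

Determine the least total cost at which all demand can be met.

An optimal shipping plan:
  A to M2: 10 crates
  B to M1: 35 crates
Total cost = 385.

385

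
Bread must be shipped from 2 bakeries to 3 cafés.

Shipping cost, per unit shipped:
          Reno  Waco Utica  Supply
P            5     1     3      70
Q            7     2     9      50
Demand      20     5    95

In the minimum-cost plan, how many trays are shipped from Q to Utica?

Solving gives:
  P–Utica: 70 × 3 = 210
  Q–Reno: 20 × 7 = 140
  Q–Waco: 5 × 2 = 10
  Q–Utica: 25 × 9 = 225
Total cost = 585.
So Q→Utica carries 25 trays.

25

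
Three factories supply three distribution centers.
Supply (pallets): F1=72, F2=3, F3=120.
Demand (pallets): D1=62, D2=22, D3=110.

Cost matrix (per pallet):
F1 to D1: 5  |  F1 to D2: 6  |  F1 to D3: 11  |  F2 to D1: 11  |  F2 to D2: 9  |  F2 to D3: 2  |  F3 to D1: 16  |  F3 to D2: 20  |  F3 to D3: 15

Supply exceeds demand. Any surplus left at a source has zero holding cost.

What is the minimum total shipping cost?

2185

Optimal allocation:
  F1→D1: 50 pallets
  F1→D2: 22 pallets
  F2→D3: 3 pallets
  F3→D1: 12 pallets
  F3→D3: 107 pallets
Total cost = 2185.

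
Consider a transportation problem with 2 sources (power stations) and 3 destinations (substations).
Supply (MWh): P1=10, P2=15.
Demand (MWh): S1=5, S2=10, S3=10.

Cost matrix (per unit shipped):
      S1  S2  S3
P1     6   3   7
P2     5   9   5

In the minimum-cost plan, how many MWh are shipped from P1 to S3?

0

The minimum-cost plan:
  P1–S2: 10 × 3 = 30
  P2–S1: 5 × 5 = 25
  P2–S3: 10 × 5 = 50
Total cost = 105.
The route P1→S3 is not used.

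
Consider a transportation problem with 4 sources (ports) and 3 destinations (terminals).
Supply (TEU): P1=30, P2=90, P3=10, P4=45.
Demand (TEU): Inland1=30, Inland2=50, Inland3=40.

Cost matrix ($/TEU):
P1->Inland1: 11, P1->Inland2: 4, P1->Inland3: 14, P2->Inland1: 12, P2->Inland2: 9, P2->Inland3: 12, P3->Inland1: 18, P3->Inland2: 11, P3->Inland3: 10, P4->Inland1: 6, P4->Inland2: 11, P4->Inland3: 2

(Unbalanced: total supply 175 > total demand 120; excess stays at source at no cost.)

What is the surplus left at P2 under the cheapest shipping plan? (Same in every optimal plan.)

An optimal plan:
  P1→Inland2: 30 × $4 = $120
  P2→Inland1: 25 × $12 = $300
  P2→Inland2: 20 × $9 = $180
  P4→Inland1: 5 × $6 = $30
  P4→Inland3: 40 × $2 = $80
Total cost = $710.
P2 ships 45 of its 90, leaving 45.

45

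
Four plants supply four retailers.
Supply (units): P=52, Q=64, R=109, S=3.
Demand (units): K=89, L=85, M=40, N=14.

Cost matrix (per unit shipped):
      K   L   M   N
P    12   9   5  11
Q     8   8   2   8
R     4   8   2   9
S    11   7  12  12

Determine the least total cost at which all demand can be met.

Optimal allocation:
  P->L: 52 × 9 = 468
  Q->L: 30 × 8 = 240
  Q->M: 20 × 2 = 40
  Q->N: 14 × 8 = 112
  R->K: 89 × 4 = 356
  R->M: 20 × 2 = 40
  S->L: 3 × 7 = 21
Total = 468 + 240 + 40 + 112 + 356 + 40 + 21 = 1277.
(Supply check: P ships 52; Q ships 64; R ships 109; S ships 3.)

1277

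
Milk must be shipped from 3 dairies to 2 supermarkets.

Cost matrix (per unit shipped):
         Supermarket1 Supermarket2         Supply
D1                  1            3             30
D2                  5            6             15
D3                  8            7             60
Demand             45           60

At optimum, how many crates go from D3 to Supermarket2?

Optimal shipments:
  D1–Supermarket1: 30 × 1 = 30
  D2–Supermarket1: 15 × 5 = 75
  D3–Supermarket2: 60 × 7 = 420
Total cost = 525.
So D3→Supermarket2 carries 60 crates.

60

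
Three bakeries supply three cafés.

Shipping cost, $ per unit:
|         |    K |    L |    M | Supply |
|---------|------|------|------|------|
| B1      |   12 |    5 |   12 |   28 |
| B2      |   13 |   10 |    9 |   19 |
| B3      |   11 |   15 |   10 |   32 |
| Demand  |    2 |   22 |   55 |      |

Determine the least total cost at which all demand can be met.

An optimal shipping plan:
  B1 to K: 2 × $12 = $24
  B1 to L: 22 × $5 = $110
  B1 to M: 4 × $12 = $48
  B2 to M: 19 × $9 = $171
  B3 to M: 32 × $10 = $320
Total = 24 + 110 + 48 + 171 + 320 = $673.
(Supply check: B1 ships 28; B2 ships 19; B3 ships 32.)

673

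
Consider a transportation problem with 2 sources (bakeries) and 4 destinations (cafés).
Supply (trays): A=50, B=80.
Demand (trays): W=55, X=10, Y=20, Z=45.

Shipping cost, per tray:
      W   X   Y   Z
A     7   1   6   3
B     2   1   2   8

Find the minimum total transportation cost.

295

An optimal shipping plan:
  A to X: 5 × 1 = 5
  A to Z: 45 × 3 = 135
  B to W: 55 × 2 = 110
  B to X: 5 × 1 = 5
  B to Y: 20 × 2 = 40
Total = 5 + 135 + 110 + 5 + 40 = 295.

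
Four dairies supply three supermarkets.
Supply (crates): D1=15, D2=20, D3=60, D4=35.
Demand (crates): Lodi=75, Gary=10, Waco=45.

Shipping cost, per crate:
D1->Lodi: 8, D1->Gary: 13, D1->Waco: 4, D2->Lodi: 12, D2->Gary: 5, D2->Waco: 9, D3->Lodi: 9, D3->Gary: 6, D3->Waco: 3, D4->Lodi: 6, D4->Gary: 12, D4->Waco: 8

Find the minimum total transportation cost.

770

A cheapest plan:
  D1→Lodi: 15 × 8 = 120
  D2→Lodi: 10 × 12 = 120
  D2→Gary: 10 × 5 = 50
  D3→Lodi: 15 × 9 = 135
  D3→Waco: 45 × 3 = 135
  D4→Lodi: 35 × 6 = 210
Total = 120 + 120 + 50 + 135 + 135 + 210 = 770.
(Supply check: D1 ships 15; D2 ships 20; D3 ships 60; D4 ships 35.)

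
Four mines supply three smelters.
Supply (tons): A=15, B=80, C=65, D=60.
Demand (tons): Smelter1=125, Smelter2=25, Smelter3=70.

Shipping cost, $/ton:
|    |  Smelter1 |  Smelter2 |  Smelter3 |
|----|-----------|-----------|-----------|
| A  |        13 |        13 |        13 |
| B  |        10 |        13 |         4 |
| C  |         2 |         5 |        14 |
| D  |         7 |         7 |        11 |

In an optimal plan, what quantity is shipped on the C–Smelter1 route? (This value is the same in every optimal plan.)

Optimal shipments:
  A–Smelter2: 15 × $13 = $195
  B–Smelter1: 10 × $10 = $100
  B–Smelter3: 70 × $4 = $280
  C–Smelter1: 65 × $2 = $130
  D–Smelter1: 50 × $7 = $350
  D–Smelter2: 10 × $7 = $70
Total cost = $1125.
So C→Smelter1 carries 65 tons.

65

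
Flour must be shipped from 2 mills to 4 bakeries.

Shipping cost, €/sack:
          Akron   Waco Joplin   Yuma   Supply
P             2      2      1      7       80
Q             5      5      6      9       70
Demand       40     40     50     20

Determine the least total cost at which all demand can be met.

A cheapest plan:
  P->Akron: 30 × €2 = €60
  P->Joplin: 50 × €1 = €50
  Q->Akron: 10 × €5 = €50
  Q->Waco: 40 × €5 = €200
  Q->Yuma: 20 × €9 = €180
Total = 60 + 50 + 50 + 200 + 180 = €540.
(Supply check: P ships 80; Q ships 70.)

540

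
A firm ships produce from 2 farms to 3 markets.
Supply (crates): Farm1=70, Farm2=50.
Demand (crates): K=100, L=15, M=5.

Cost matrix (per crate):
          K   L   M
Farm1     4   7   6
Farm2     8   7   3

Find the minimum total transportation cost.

A cheapest plan:
  Farm1→K: 70 × 4 = 280
  Farm2→K: 30 × 8 = 240
  Farm2→L: 15 × 7 = 105
  Farm2→M: 5 × 3 = 15
Total = 280 + 240 + 105 + 15 = 640.

640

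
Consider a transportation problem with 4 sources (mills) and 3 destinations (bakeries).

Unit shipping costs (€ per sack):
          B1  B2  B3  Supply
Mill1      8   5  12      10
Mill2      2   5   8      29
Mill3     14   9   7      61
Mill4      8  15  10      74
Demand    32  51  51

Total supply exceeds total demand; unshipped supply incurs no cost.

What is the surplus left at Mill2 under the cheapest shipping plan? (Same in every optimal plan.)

0

An optimal plan:
  Mill1->B2: 10 × €5 = €50
  Mill2->B2: 29 × €5 = €145
  Mill3->B2: 12 × €9 = €108
  Mill3->B3: 49 × €7 = €343
  Mill4->B1: 32 × €8 = €256
  Mill4->B3: 2 × €10 = €20
Total cost = €922.
Mill2 ships 29 of its 29, leaving 0.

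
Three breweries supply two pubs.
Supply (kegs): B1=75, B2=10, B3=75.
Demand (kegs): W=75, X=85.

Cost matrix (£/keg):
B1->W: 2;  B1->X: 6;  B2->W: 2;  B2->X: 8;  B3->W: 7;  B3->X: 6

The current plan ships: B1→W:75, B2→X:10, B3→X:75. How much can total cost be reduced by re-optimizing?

Current plan cost = 75·2 + 10·8 + 75·6 = £680.
Optimal plan:
  B1 to W: 65 × £2 = £130
  B1 to X: 10 × £6 = £60
  B2 to W: 10 × £2 = £20
  B3 to X: 75 × £6 = £450
Optimal cost = £660.
Saving = 680 − 660 = £20.

20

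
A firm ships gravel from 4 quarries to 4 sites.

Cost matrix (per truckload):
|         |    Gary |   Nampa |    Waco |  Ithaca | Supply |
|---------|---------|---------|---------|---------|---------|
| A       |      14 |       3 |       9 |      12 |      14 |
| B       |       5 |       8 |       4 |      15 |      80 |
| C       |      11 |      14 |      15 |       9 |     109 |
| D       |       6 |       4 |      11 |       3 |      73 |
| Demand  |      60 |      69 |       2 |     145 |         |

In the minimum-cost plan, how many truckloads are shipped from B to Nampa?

The minimum-cost plan:
  A->Nampa: 14 × 3 = 42
  B->Gary: 60 × 5 = 300
  B->Nampa: 18 × 8 = 144
  B->Waco: 2 × 4 = 8
  C->Ithaca: 109 × 9 = 981
  D->Nampa: 37 × 4 = 148
  D->Ithaca: 36 × 3 = 108
Total cost = 1731.
So B→Nampa carries 18 truckloads.

18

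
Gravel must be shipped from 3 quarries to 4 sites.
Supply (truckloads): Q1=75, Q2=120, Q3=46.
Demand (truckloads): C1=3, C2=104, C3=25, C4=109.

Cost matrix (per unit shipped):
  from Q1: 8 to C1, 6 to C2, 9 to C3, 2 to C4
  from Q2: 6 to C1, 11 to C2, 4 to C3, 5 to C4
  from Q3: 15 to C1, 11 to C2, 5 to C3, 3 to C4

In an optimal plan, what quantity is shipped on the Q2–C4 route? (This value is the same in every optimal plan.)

Optimal shipments:
  Q1–C2: 75 × 6 = 450
  Q2–C1: 3 × 6 = 18
  Q2–C2: 29 × 11 = 319
  Q2–C3: 25 × 4 = 100
  Q2–C4: 63 × 5 = 315
  Q3–C4: 46 × 3 = 138
Total cost = 1340.
So Q2→C4 carries 63 truckloads.

63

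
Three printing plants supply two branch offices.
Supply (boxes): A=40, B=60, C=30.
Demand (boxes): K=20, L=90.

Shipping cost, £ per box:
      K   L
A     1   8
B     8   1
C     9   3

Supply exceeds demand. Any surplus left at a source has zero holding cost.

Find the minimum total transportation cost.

170

Optimal allocation:
  A–K: 20 boxes
  B–L: 60 boxes
  C–L: 30 boxes
Total cost = £170.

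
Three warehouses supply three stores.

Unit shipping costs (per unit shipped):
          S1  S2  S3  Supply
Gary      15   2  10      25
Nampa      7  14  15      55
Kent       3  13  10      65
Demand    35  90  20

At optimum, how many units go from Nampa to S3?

0

Solving gives:
  Gary to S2: 25 × 2 = 50
  Nampa to S2: 55 × 14 = 770
  Kent to S1: 35 × 3 = 105
  Kent to S2: 10 × 13 = 130
  Kent to S3: 20 × 10 = 200
Total cost = 1255.
The route Nampa→S3 is not used.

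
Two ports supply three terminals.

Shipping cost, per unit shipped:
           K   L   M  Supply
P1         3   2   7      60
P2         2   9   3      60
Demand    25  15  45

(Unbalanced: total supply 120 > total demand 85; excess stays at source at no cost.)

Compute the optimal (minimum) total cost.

A cheapest plan:
  P1→K: 10 TEU
  P1→L: 15 TEU
  P2→K: 15 TEU
  P2→M: 45 TEU
Total cost = 225.

225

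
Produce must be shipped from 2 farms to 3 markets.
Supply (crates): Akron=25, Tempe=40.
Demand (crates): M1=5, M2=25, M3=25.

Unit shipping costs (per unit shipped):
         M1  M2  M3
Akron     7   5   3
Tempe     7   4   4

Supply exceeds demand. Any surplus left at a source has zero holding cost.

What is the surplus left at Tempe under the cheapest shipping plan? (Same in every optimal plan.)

Minimum-cost shipments:
  Akron–M3: 25 × 3 = 75
  Tempe–M1: 5 × 7 = 35
  Tempe–M2: 25 × 4 = 100
Total cost = 210.
Tempe ships 30 of its 40, leaving 10.

10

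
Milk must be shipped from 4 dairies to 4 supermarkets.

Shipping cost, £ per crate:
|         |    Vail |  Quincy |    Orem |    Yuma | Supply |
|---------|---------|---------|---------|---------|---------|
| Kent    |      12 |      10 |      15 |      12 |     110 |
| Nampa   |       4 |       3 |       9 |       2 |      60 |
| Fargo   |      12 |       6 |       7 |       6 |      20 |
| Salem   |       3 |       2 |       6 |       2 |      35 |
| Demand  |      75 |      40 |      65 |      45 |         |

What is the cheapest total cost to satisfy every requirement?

1770

One minimum-cost allocation:
  Kent→Vail: 60 × £12 = £720
  Kent→Quincy: 40 × £10 = £400
  Kent→Orem: 10 × £15 = £150
  Nampa→Vail: 15 × £4 = £60
  Nampa→Yuma: 45 × £2 = £90
  Fargo→Orem: 20 × £7 = £140
  Salem→Orem: 35 × £6 = £210
Total = 720 + 400 + 150 + 60 + 90 + 140 + 210 = £1770.
(Supply check: Kent ships 110; Nampa ships 60; Fargo ships 20; Salem ships 35.)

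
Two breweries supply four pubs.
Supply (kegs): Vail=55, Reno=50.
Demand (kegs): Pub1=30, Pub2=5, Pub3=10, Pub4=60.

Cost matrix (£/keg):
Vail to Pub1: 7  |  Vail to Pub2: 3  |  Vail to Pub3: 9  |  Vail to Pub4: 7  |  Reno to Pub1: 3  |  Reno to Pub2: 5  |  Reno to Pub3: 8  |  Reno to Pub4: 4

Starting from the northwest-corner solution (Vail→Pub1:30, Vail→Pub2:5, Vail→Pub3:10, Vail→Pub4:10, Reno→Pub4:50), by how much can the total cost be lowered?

30

Current plan cost = 30·7 + 5·3 + 10·9 + 10·7 + 50·4 = £585.
Optimal plan:
  Vail–Pub2: 5 kegs
  Vail–Pub3: 10 kegs
  Vail–Pub4: 40 kegs
  Reno–Pub1: 30 kegs
  Reno–Pub4: 20 kegs
Optimal cost = £555.
Saving = 585 − 555 = £30.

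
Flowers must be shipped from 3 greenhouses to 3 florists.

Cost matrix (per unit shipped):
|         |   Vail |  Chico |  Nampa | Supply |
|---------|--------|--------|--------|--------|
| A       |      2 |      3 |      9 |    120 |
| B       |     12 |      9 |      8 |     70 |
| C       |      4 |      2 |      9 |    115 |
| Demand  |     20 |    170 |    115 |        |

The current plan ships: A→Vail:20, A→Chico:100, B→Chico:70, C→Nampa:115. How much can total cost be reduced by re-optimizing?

605

Current plan cost = 20·2 + 100·3 + 70·9 + 115·9 = 2005.
Optimal plan:
  A to Vail: 20 × 2 = 40
  A to Chico: 55 × 3 = 165
  A to Nampa: 45 × 9 = 405
  B to Nampa: 70 × 8 = 560
  C to Chico: 115 × 2 = 230
Optimal cost = 1400.
Saving = 2005 − 1400 = 605.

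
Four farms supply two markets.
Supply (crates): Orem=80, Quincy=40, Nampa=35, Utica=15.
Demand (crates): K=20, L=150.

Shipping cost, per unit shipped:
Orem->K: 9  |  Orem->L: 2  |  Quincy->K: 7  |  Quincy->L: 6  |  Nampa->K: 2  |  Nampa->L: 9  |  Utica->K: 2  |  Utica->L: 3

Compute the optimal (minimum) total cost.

620

A cheapest plan:
  Orem→L: 80 × 2 = 160
  Quincy→L: 40 × 6 = 240
  Nampa→K: 20 × 2 = 40
  Nampa→L: 15 × 9 = 135
  Utica→L: 15 × 3 = 45
Total = 160 + 240 + 40 + 135 + 45 = 620.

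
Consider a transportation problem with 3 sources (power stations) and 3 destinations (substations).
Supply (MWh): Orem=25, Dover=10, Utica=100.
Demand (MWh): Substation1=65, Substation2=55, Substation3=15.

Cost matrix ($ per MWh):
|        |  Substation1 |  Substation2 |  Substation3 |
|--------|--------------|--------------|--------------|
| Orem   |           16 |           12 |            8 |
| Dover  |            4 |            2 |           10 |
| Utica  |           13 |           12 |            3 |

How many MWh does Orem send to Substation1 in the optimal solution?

0

Optimal shipments:
  Orem to Substation2: 25 MWh
  Dover to Substation2: 10 MWh
  Utica to Substation1: 65 MWh
  Utica to Substation2: 20 MWh
  Utica to Substation3: 15 MWh
Total cost = $1450.
The route Orem→Substation1 is not used.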